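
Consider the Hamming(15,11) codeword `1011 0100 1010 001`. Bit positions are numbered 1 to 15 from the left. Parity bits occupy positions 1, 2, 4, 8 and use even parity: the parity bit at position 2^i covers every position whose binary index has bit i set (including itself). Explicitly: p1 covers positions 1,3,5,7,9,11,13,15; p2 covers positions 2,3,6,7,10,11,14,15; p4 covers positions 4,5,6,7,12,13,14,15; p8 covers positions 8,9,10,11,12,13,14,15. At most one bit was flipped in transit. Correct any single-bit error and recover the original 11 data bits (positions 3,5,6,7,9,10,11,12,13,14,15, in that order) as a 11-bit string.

10101010101

s1: b1⊕b3⊕b5⊕b7⊕b9⊕b11⊕b13⊕b15 = 1⊕1⊕0⊕0⊕1⊕1⊕0⊕1 = 1
s2: b2⊕b3⊕b6⊕b7⊕b10⊕b11⊕b14⊕b15 = 0⊕1⊕1⊕0⊕0⊕1⊕0⊕1 = 0
s4: b4⊕b5⊕b6⊕b7⊕b12⊕b13⊕b14⊕b15 = 1⊕0⊕1⊕0⊕0⊕0⊕0⊕1 = 1
s8: b8⊕b9⊕b10⊕b11⊕b12⊕b13⊕b14⊕b15 = 0⊕1⊕0⊕1⊕0⊕0⊕0⊕1 = 1
Syndrome (s8...s1) = 1101 → position 13.
Flip bit 13: corrected codeword = 101101001010101
Data bits at positions 3,5,6,7,9,10,11,12,13,14,15: 10101010101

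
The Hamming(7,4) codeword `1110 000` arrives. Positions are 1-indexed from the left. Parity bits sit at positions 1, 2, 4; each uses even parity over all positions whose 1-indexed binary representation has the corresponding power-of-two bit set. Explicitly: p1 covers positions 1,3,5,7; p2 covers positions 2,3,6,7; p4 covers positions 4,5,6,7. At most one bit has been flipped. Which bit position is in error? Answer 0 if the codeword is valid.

0

s1: b1⊕b3⊕b5⊕b7 = 1⊕1⊕0⊕0 = 0
s2: b2⊕b3⊕b6⊕b7 = 1⊕1⊕0⊕0 = 0
s4: b4⊕b5⊕b6⊕b7 = 0⊕0⊕0⊕0 = 0
Syndrome (s4...s1) = 000 → position 0 (no error).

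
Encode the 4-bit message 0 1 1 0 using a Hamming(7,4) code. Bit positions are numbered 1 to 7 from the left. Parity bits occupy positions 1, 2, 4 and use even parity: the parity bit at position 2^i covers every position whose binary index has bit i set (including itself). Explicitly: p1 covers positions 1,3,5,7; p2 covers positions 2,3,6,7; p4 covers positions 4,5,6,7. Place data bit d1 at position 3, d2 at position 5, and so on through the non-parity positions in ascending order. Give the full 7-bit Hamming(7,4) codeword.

Place data bits at non-power-of-two positions: b3=0, b5=1, b6=1, b7=0.
p1 = XOR of data positions {3,5,7} = 0⊕1⊕0 = 1
p2 = XOR of data positions {3,6,7} = 0⊕1⊕0 = 1
p4 = XOR of data positions {5,6,7} = 1⊕1⊕0 = 0
Codeword b1..b7 = 1100110

1100110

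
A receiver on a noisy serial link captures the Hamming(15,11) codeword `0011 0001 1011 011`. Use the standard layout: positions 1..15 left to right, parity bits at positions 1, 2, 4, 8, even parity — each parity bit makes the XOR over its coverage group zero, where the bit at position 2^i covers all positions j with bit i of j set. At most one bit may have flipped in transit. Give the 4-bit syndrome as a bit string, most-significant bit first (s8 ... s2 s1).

0000

s1: b1⊕b3⊕b5⊕b7⊕b9⊕b11⊕b13⊕b15 = 0⊕1⊕0⊕0⊕1⊕1⊕0⊕1 = 0
s2: b2⊕b3⊕b6⊕b7⊕b10⊕b11⊕b14⊕b15 = 0⊕1⊕0⊕0⊕0⊕1⊕1⊕1 = 0
s4: b4⊕b5⊕b6⊕b7⊕b12⊕b13⊕b14⊕b15 = 1⊕0⊕0⊕0⊕1⊕0⊕1⊕1 = 0
s8: b8⊕b9⊕b10⊕b11⊕b12⊕b13⊕b14⊕b15 = 1⊕1⊕0⊕1⊕1⊕0⊕1⊕1 = 0
Syndrome (s8...s1) = 0000 → position 0 (no error).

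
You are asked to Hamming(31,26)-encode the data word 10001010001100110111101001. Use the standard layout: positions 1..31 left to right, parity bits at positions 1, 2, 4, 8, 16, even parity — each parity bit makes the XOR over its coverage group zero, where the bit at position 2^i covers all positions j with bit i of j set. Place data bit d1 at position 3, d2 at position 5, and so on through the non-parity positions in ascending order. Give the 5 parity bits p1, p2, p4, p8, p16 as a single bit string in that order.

10001

Place data bits at non-power-of-two positions: b3=1, b5=0, b6=0, b7=0, b9=1, b10=0, b11=1, b12=0, b13=0, b14=0, b15=1, b17=1, b18=0, b19=0, b20=1, b21=1, b22=0, b23=1, b24=1, b25=1, b26=1, b27=0, b28=1, b29=0, b30=0, b31=1.
p1 = XOR of data positions {3,5,7,9,11,13,15,17,19,21,23,25,27,29,31} = 1⊕0⊕0⊕1⊕1⊕0⊕1⊕1⊕0⊕1⊕1⊕1⊕0⊕0⊕1 = 1
p2 = XOR of data positions {3,6,7,10,11,14,15,18,19,22,23,26,27,30,31} = 1⊕0⊕0⊕0⊕1⊕0⊕1⊕0⊕0⊕0⊕1⊕1⊕0⊕0⊕1 = 0
p4 = XOR of data positions {5,6,7,12,13,14,15,20,21,22,23,28,29,30,31} = 0⊕0⊕0⊕0⊕0⊕0⊕1⊕1⊕1⊕0⊕1⊕1⊕0⊕0⊕1 = 0
p8 = XOR of data positions {9,10,11,12,13,14,15,24,25,26,27,28,29,30,31} = 1⊕0⊕1⊕0⊕0⊕0⊕1⊕1⊕1⊕1⊕0⊕1⊕0⊕0⊕1 = 0
p16 = XOR of data positions {17,18,19,20,21,22,23,24,25,26,27,28,29,30,31} = 1⊕0⊕0⊕1⊕1⊕0⊕1⊕1⊕1⊕1⊕0⊕1⊕0⊕0⊕1 = 1
Parity bits p1,p2,p4,p8,p16 = 10001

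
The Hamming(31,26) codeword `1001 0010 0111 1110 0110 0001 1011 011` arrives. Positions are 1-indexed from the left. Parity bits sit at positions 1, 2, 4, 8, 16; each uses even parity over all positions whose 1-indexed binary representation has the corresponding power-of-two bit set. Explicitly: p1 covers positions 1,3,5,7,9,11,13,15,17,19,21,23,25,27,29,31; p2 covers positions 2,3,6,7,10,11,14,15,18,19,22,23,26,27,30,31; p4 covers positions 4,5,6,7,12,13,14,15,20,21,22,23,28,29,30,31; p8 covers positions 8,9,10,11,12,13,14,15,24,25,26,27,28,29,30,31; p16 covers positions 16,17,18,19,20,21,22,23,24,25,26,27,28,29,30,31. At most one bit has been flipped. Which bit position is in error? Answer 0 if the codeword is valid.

5

s1: b1⊕b3⊕b5⊕b7⊕b9⊕b11⊕b13⊕b15⊕b17⊕b19⊕b21⊕b23⊕b25⊕b27⊕b29⊕b31 = 1⊕0⊕0⊕1⊕0⊕1⊕1⊕1⊕0⊕1⊕0⊕0⊕1⊕1⊕0⊕1 = 1
s2: b2⊕b3⊕b6⊕b7⊕b10⊕b11⊕b14⊕b15⊕b18⊕b19⊕b22⊕b23⊕b26⊕b27⊕b30⊕b31 = 0⊕0⊕0⊕1⊕1⊕1⊕1⊕1⊕1⊕1⊕0⊕0⊕0⊕1⊕1⊕1 = 0
s4: b4⊕b5⊕b6⊕b7⊕b12⊕b13⊕b14⊕b15⊕b20⊕b21⊕b22⊕b23⊕b28⊕b29⊕b30⊕b31 = 1⊕0⊕0⊕1⊕1⊕1⊕1⊕1⊕0⊕0⊕0⊕0⊕1⊕0⊕1⊕1 = 1
s8: b8⊕b9⊕b10⊕b11⊕b12⊕b13⊕b14⊕b15⊕b24⊕b25⊕b26⊕b27⊕b28⊕b29⊕b30⊕b31 = 0⊕0⊕1⊕1⊕1⊕1⊕1⊕1⊕1⊕1⊕0⊕1⊕1⊕0⊕1⊕1 = 0
s16: b16⊕b17⊕b18⊕b19⊕b20⊕b21⊕b22⊕b23⊕b24⊕b25⊕b26⊕b27⊕b28⊕b29⊕b30⊕b31 = 0⊕0⊕1⊕1⊕0⊕0⊕0⊕0⊕1⊕1⊕0⊕1⊕1⊕0⊕1⊕1 = 0
Syndrome (s16...s1) = 00101 → position 5.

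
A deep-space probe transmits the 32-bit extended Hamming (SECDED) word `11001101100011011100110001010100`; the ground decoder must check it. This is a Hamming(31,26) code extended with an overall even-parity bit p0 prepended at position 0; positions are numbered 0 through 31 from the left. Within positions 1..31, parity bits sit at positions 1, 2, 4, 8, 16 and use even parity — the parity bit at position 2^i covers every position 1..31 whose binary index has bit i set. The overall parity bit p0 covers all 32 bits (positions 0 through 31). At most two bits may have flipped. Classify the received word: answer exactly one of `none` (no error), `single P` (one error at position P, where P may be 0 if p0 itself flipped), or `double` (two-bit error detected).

s1: b1⊕b3⊕b5⊕b7⊕b9⊕b11⊕b13⊕b15⊕b17⊕b19⊕b21⊕b23⊕b25⊕b27⊕b29⊕b31 = 1⊕0⊕1⊕1⊕0⊕0⊕1⊕1⊕1⊕0⊕1⊕0⊕1⊕1⊕1⊕0 = 0
s2: b2⊕b3⊕b6⊕b7⊕b10⊕b11⊕b14⊕b15⊕b18⊕b19⊕b22⊕b23⊕b26⊕b27⊕b30⊕b31 = 0⊕0⊕0⊕1⊕0⊕0⊕0⊕1⊕0⊕0⊕0⊕0⊕0⊕1⊕0⊕0 = 1
s4: b4⊕b5⊕b6⊕b7⊕b12⊕b13⊕b14⊕b15⊕b20⊕b21⊕b22⊕b23⊕b28⊕b29⊕b30⊕b31 = 1⊕1⊕0⊕1⊕1⊕1⊕0⊕1⊕1⊕1⊕0⊕0⊕0⊕1⊕0⊕0 = 1
s8: b8⊕b9⊕b10⊕b11⊕b12⊕b13⊕b14⊕b15⊕b24⊕b25⊕b26⊕b27⊕b28⊕b29⊕b30⊕b31 = 1⊕0⊕0⊕0⊕1⊕1⊕0⊕1⊕0⊕1⊕0⊕1⊕0⊕1⊕0⊕0 = 1
s16: b16⊕b17⊕b18⊕b19⊕b20⊕b21⊕b22⊕b23⊕b24⊕b25⊕b26⊕b27⊕b28⊕b29⊕b30⊕b31 = 1⊕1⊕0⊕0⊕1⊕1⊕0⊕0⊕0⊕1⊕0⊕1⊕0⊕1⊕0⊕0 = 1
Syndrome (s16...s1) = 11110 → position 30.
Overall parity (XOR of all 32 bits, including p0): 1⊕1⊕0⊕0⊕1⊕1⊕0⊕1⊕1⊕0⊕0⊕0⊕1⊕1⊕0⊕1⊕1⊕1⊕0⊕0⊕1⊕1⊕0⊕0⊕0⊕1⊕0⊕1⊕0⊕1⊕0⊕0 = 0
Overall=0, syndrome position=30 → double-bit error detected (uncorrectable).

double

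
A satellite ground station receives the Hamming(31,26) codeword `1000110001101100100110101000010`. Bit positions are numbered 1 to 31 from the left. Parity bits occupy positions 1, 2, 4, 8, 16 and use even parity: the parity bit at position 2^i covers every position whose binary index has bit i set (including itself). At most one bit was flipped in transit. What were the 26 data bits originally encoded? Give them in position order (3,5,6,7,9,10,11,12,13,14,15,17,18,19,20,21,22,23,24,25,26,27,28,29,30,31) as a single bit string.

01100110110100110101000010

s1: b1⊕b3⊕b5⊕b7⊕b9⊕b11⊕b13⊕b15⊕b17⊕b19⊕b21⊕b23⊕b25⊕b27⊕b29⊕b31 = 1⊕0⊕1⊕0⊕0⊕1⊕1⊕0⊕1⊕0⊕1⊕1⊕1⊕0⊕0⊕0 = 0
s2: b2⊕b3⊕b6⊕b7⊕b10⊕b11⊕b14⊕b15⊕b18⊕b19⊕b22⊕b23⊕b26⊕b27⊕b30⊕b31 = 0⊕0⊕1⊕0⊕1⊕1⊕1⊕0⊕0⊕0⊕0⊕1⊕0⊕0⊕1⊕0 = 0
s4: b4⊕b5⊕b6⊕b7⊕b12⊕b13⊕b14⊕b15⊕b20⊕b21⊕b22⊕b23⊕b28⊕b29⊕b30⊕b31 = 0⊕1⊕1⊕0⊕0⊕1⊕1⊕0⊕1⊕1⊕0⊕1⊕0⊕0⊕1⊕0 = 0
s8: b8⊕b9⊕b10⊕b11⊕b12⊕b13⊕b14⊕b15⊕b24⊕b25⊕b26⊕b27⊕b28⊕b29⊕b30⊕b31 = 0⊕0⊕1⊕1⊕0⊕1⊕1⊕0⊕0⊕1⊕0⊕0⊕0⊕0⊕1⊕0 = 0
s16: b16⊕b17⊕b18⊕b19⊕b20⊕b21⊕b22⊕b23⊕b24⊕b25⊕b26⊕b27⊕b28⊕b29⊕b30⊕b31 = 0⊕1⊕0⊕0⊕1⊕1⊕0⊕1⊕0⊕1⊕0⊕0⊕0⊕0⊕1⊕0 = 0
Syndrome (s16...s1) = 00000 → position 0 (no error).
No correction needed.
Data bits at positions 3,5,6,7,9,10,11,12,13,14,15,17,18,19,20,21,22,23,24,25,26,27,28,29,30,31: 01100110110100110101000010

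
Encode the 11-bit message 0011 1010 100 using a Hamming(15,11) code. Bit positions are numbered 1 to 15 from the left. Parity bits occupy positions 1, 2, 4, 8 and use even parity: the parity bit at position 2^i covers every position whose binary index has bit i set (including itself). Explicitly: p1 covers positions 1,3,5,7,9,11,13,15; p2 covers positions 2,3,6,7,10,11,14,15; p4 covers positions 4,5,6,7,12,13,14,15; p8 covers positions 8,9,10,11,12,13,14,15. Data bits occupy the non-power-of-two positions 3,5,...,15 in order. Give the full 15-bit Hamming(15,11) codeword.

010101111010100

Place data bits at non-power-of-two positions: b3=0, b5=0, b6=1, b7=1, b9=1, b10=0, b11=1, b12=0, b13=1, b14=0, b15=0.
p1 = XOR of data positions {3,5,7,9,11,13,15} = 0⊕0⊕1⊕1⊕1⊕1⊕0 = 0
p2 = XOR of data positions {3,6,7,10,11,14,15} = 0⊕1⊕1⊕0⊕1⊕0⊕0 = 1
p4 = XOR of data positions {5,6,7,12,13,14,15} = 0⊕1⊕1⊕0⊕1⊕0⊕0 = 1
p8 = XOR of data positions {9,10,11,12,13,14,15} = 1⊕0⊕1⊕0⊕1⊕0⊕0 = 1
Codeword b1..b15 = 010101111010100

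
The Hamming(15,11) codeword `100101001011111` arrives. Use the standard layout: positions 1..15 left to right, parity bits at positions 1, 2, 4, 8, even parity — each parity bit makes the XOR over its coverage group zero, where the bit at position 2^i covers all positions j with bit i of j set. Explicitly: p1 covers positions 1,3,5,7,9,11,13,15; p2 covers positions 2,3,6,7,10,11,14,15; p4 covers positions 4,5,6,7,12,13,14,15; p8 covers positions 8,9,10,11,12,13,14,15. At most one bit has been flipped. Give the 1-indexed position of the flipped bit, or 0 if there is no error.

s1: b1⊕b3⊕b5⊕b7⊕b9⊕b11⊕b13⊕b15 = 1⊕0⊕0⊕0⊕1⊕1⊕1⊕1 = 1
s2: b2⊕b3⊕b6⊕b7⊕b10⊕b11⊕b14⊕b15 = 0⊕0⊕1⊕0⊕0⊕1⊕1⊕1 = 0
s4: b4⊕b5⊕b6⊕b7⊕b12⊕b13⊕b14⊕b15 = 1⊕0⊕1⊕0⊕1⊕1⊕1⊕1 = 0
s8: b8⊕b9⊕b10⊕b11⊕b12⊕b13⊕b14⊕b15 = 0⊕1⊕0⊕1⊕1⊕1⊕1⊕1 = 0
Syndrome (s8...s1) = 0001 → position 1.

1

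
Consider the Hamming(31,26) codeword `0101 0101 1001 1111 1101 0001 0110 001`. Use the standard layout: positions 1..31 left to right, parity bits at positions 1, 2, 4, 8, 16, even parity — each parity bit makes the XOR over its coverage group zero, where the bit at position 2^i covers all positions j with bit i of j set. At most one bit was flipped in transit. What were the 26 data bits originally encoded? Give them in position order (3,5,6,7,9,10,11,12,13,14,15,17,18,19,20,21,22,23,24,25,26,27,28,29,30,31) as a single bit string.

00101001111110100010110001

s1: b1⊕b3⊕b5⊕b7⊕b9⊕b11⊕b13⊕b15⊕b17⊕b19⊕b21⊕b23⊕b25⊕b27⊕b29⊕b31 = 0⊕0⊕0⊕0⊕1⊕0⊕1⊕1⊕1⊕0⊕0⊕0⊕0⊕1⊕0⊕1 = 0
s2: b2⊕b3⊕b6⊕b7⊕b10⊕b11⊕b14⊕b15⊕b18⊕b19⊕b22⊕b23⊕b26⊕b27⊕b30⊕b31 = 1⊕0⊕1⊕0⊕0⊕0⊕1⊕1⊕1⊕0⊕0⊕0⊕1⊕1⊕0⊕1 = 0
s4: b4⊕b5⊕b6⊕b7⊕b12⊕b13⊕b14⊕b15⊕b20⊕b21⊕b22⊕b23⊕b28⊕b29⊕b30⊕b31 = 1⊕0⊕1⊕0⊕1⊕1⊕1⊕1⊕1⊕0⊕0⊕0⊕0⊕0⊕0⊕1 = 0
s8: b8⊕b9⊕b10⊕b11⊕b12⊕b13⊕b14⊕b15⊕b24⊕b25⊕b26⊕b27⊕b28⊕b29⊕b30⊕b31 = 1⊕1⊕0⊕0⊕1⊕1⊕1⊕1⊕1⊕0⊕1⊕1⊕0⊕0⊕0⊕1 = 0
s16: b16⊕b17⊕b18⊕b19⊕b20⊕b21⊕b22⊕b23⊕b24⊕b25⊕b26⊕b27⊕b28⊕b29⊕b30⊕b31 = 1⊕1⊕1⊕0⊕1⊕0⊕0⊕0⊕1⊕0⊕1⊕1⊕0⊕0⊕0⊕1 = 0
Syndrome (s16...s1) = 00000 → position 0 (no error).
No correction needed.
Data bits at positions 3,5,6,7,9,10,11,12,13,14,15,17,18,19,20,21,22,23,24,25,26,27,28,29,30,31: 00101001111110100010110001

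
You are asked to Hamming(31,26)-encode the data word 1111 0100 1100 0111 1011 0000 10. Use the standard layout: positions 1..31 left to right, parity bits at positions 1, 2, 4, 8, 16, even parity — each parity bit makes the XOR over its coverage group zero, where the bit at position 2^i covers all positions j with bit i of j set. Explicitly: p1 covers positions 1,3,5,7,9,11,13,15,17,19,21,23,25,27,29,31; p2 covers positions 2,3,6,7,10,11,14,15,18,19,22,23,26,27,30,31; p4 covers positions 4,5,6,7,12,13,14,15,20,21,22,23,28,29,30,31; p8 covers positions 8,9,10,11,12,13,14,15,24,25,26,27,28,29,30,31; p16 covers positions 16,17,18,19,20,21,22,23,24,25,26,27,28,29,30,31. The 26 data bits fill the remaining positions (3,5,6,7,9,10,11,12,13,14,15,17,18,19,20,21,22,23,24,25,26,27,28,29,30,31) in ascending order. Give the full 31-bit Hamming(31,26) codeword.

1011111001001101001111011000010

Place data bits at non-power-of-two positions: b3=1, b5=1, b6=1, b7=1, b9=0, b10=1, b11=0, b12=0, b13=1, b14=1, b15=0, b17=0, b18=0, b19=1, b20=1, b21=1, b22=1, b23=0, b24=1, b25=1, b26=0, b27=0, b28=0, b29=0, b30=1, b31=0.
p1 = XOR of data positions {3,5,7,9,11,13,15,17,19,21,23,25,27,29,31} = 1⊕1⊕1⊕0⊕0⊕1⊕0⊕0⊕1⊕1⊕0⊕1⊕0⊕0⊕0 = 1
p2 = XOR of data positions {3,6,7,10,11,14,15,18,19,22,23,26,27,30,31} = 1⊕1⊕1⊕1⊕0⊕1⊕0⊕0⊕1⊕1⊕0⊕0⊕0⊕1⊕0 = 0
p4 = XOR of data positions {5,6,7,12,13,14,15,20,21,22,23,28,29,30,31} = 1⊕1⊕1⊕0⊕1⊕1⊕0⊕1⊕1⊕1⊕0⊕0⊕0⊕1⊕0 = 1
p8 = XOR of data positions {9,10,11,12,13,14,15,24,25,26,27,28,29,30,31} = 0⊕1⊕0⊕0⊕1⊕1⊕0⊕1⊕1⊕0⊕0⊕0⊕0⊕1⊕0 = 0
p16 = XOR of data positions {17,18,19,20,21,22,23,24,25,26,27,28,29,30,31} = 0⊕0⊕1⊕1⊕1⊕1⊕0⊕1⊕1⊕0⊕0⊕0⊕0⊕1⊕0 = 1
Codeword b1..b31 = 1011111001001101001111011000010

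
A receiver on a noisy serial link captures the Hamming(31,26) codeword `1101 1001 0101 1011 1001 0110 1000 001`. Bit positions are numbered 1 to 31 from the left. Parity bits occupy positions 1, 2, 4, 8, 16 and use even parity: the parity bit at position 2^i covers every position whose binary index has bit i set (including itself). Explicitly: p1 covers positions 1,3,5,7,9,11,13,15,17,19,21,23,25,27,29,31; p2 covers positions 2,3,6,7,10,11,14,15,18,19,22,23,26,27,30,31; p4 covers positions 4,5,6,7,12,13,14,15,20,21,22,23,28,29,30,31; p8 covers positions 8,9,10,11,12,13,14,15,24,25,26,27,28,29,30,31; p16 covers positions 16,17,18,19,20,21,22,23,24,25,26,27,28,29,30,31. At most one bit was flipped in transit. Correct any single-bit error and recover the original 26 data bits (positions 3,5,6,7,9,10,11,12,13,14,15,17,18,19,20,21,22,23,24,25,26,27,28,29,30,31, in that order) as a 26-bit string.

s1: b1⊕b3⊕b5⊕b7⊕b9⊕b11⊕b13⊕b15⊕b17⊕b19⊕b21⊕b23⊕b25⊕b27⊕b29⊕b31 = 1⊕0⊕1⊕0⊕0⊕0⊕1⊕1⊕1⊕0⊕0⊕1⊕1⊕0⊕0⊕1 = 0
s2: b2⊕b3⊕b6⊕b7⊕b10⊕b11⊕b14⊕b15⊕b18⊕b19⊕b22⊕b23⊕b26⊕b27⊕b30⊕b31 = 1⊕0⊕0⊕0⊕1⊕0⊕0⊕1⊕0⊕0⊕1⊕1⊕0⊕0⊕0⊕1 = 0
s4: b4⊕b5⊕b6⊕b7⊕b12⊕b13⊕b14⊕b15⊕b20⊕b21⊕b22⊕b23⊕b28⊕b29⊕b30⊕b31 = 1⊕1⊕0⊕0⊕1⊕1⊕0⊕1⊕1⊕0⊕1⊕1⊕0⊕0⊕0⊕1 = 1
s8: b8⊕b9⊕b10⊕b11⊕b12⊕b13⊕b14⊕b15⊕b24⊕b25⊕b26⊕b27⊕b28⊕b29⊕b30⊕b31 = 1⊕0⊕1⊕0⊕1⊕1⊕0⊕1⊕0⊕1⊕0⊕0⊕0⊕0⊕0⊕1 = 1
s16: b16⊕b17⊕b18⊕b19⊕b20⊕b21⊕b22⊕b23⊕b24⊕b25⊕b26⊕b27⊕b28⊕b29⊕b30⊕b31 = 1⊕1⊕0⊕0⊕1⊕0⊕1⊕1⊕0⊕1⊕0⊕0⊕0⊕0⊕0⊕1 = 1
Syndrome (s16...s1) = 11100 → position 28.
Flip bit 28: corrected codeword = 1101100101011011100101101001001
Data bits at positions 3,5,6,7,9,10,11,12,13,14,15,17,18,19,20,21,22,23,24,25,26,27,28,29,30,31: 01000101101100101101001001

01000101101100101101001001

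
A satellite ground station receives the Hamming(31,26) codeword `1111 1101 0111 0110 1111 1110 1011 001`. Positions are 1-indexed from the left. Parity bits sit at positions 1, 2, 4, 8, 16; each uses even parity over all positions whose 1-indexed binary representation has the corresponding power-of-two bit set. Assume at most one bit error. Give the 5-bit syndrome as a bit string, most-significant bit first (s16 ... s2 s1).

s1: b1⊕b3⊕b5⊕b7⊕b9⊕b11⊕b13⊕b15⊕b17⊕b19⊕b21⊕b23⊕b25⊕b27⊕b29⊕b31 = 1⊕1⊕1⊕0⊕0⊕1⊕0⊕1⊕1⊕1⊕1⊕1⊕1⊕1⊕0⊕1 = 0
s2: b2⊕b3⊕b6⊕b7⊕b10⊕b11⊕b14⊕b15⊕b18⊕b19⊕b22⊕b23⊕b26⊕b27⊕b30⊕b31 = 1⊕1⊕1⊕0⊕1⊕1⊕1⊕1⊕1⊕1⊕1⊕1⊕0⊕1⊕0⊕1 = 1
s4: b4⊕b5⊕b6⊕b7⊕b12⊕b13⊕b14⊕b15⊕b20⊕b21⊕b22⊕b23⊕b28⊕b29⊕b30⊕b31 = 1⊕1⊕1⊕0⊕1⊕0⊕1⊕1⊕1⊕1⊕1⊕1⊕1⊕0⊕0⊕1 = 0
s8: b8⊕b9⊕b10⊕b11⊕b12⊕b13⊕b14⊕b15⊕b24⊕b25⊕b26⊕b27⊕b28⊕b29⊕b30⊕b31 = 1⊕0⊕1⊕1⊕1⊕0⊕1⊕1⊕0⊕1⊕0⊕1⊕1⊕0⊕0⊕1 = 0
s16: b16⊕b17⊕b18⊕b19⊕b20⊕b21⊕b22⊕b23⊕b24⊕b25⊕b26⊕b27⊕b28⊕b29⊕b30⊕b31 = 0⊕1⊕1⊕1⊕1⊕1⊕1⊕1⊕0⊕1⊕0⊕1⊕1⊕0⊕0⊕1 = 1
Syndrome (s16...s1) = 10010 → position 18.

10010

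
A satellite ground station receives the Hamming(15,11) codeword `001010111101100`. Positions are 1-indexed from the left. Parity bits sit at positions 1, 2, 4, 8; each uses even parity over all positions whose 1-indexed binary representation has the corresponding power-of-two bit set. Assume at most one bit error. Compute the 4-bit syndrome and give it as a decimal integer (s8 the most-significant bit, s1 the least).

11

s1: b1⊕b3⊕b5⊕b7⊕b9⊕b11⊕b13⊕b15 = 0⊕1⊕1⊕1⊕1⊕0⊕1⊕0 = 1
s2: b2⊕b3⊕b6⊕b7⊕b10⊕b11⊕b14⊕b15 = 0⊕1⊕0⊕1⊕1⊕0⊕0⊕0 = 1
s4: b4⊕b5⊕b6⊕b7⊕b12⊕b13⊕b14⊕b15 = 0⊕1⊕0⊕1⊕1⊕1⊕0⊕0 = 0
s8: b8⊕b9⊕b10⊕b11⊕b12⊕b13⊕b14⊕b15 = 1⊕1⊕1⊕0⊕1⊕1⊕0⊕0 = 1
Syndrome (s8...s1) = 1011 → position 11.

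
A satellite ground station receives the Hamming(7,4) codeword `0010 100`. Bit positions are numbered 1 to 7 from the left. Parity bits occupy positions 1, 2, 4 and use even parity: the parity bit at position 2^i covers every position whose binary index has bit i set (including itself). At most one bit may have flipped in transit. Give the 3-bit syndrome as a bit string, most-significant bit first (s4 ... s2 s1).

s1: b1⊕b3⊕b5⊕b7 = 0⊕1⊕1⊕0 = 0
s2: b2⊕b3⊕b6⊕b7 = 0⊕1⊕0⊕0 = 1
s4: b4⊕b5⊕b6⊕b7 = 0⊕1⊕0⊕0 = 1
Syndrome (s4...s1) = 110 → position 6.

110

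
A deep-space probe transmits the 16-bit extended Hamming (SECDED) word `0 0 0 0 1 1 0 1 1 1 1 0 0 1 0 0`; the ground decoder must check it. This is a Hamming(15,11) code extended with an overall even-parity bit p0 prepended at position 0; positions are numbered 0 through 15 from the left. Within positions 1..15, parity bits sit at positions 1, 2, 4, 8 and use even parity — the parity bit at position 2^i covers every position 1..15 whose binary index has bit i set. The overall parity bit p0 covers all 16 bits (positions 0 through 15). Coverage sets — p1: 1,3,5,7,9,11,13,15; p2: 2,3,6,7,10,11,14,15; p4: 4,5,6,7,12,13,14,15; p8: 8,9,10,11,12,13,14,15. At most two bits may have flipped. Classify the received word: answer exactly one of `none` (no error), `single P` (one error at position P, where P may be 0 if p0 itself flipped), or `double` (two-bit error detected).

single 0

s1: b1⊕b3⊕b5⊕b7⊕b9⊕b11⊕b13⊕b15 = 0⊕0⊕1⊕1⊕1⊕0⊕1⊕0 = 0
s2: b2⊕b3⊕b6⊕b7⊕b10⊕b11⊕b14⊕b15 = 0⊕0⊕0⊕1⊕1⊕0⊕0⊕0 = 0
s4: b4⊕b5⊕b6⊕b7⊕b12⊕b13⊕b14⊕b15 = 1⊕1⊕0⊕1⊕0⊕1⊕0⊕0 = 0
s8: b8⊕b9⊕b10⊕b11⊕b12⊕b13⊕b14⊕b15 = 1⊕1⊕1⊕0⊕0⊕1⊕0⊕0 = 0
Syndrome (s8...s1) = 0000 → position 0 (no error).
Overall parity (XOR of all 16 bits, including p0): 0⊕0⊕0⊕0⊕1⊕1⊕0⊕1⊕1⊕1⊕1⊕0⊕0⊕1⊕0⊕0 = 1
Overall=1, syndrome position=0 → single-bit error at position 0.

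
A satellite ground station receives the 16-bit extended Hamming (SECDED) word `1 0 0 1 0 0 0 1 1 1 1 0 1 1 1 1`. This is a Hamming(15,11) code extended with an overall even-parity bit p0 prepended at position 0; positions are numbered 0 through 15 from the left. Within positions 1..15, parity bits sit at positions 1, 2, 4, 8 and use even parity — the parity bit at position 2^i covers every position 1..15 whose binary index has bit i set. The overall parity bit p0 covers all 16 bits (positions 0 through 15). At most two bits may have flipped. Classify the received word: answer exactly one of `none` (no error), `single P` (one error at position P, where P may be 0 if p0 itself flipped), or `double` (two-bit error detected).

double

s1: b1⊕b3⊕b5⊕b7⊕b9⊕b11⊕b13⊕b15 = 0⊕1⊕0⊕1⊕1⊕0⊕1⊕1 = 1
s2: b2⊕b3⊕b6⊕b7⊕b10⊕b11⊕b14⊕b15 = 0⊕1⊕0⊕1⊕1⊕0⊕1⊕1 = 1
s4: b4⊕b5⊕b6⊕b7⊕b12⊕b13⊕b14⊕b15 = 0⊕0⊕0⊕1⊕1⊕1⊕1⊕1 = 1
s8: b8⊕b9⊕b10⊕b11⊕b12⊕b13⊕b14⊕b15 = 1⊕1⊕1⊕0⊕1⊕1⊕1⊕1 = 1
Syndrome (s8...s1) = 1111 → position 15.
Overall parity (XOR of all 16 bits, including p0): 1⊕0⊕0⊕1⊕0⊕0⊕0⊕1⊕1⊕1⊕1⊕0⊕1⊕1⊕1⊕1 = 0
Overall=0, syndrome position=15 → double-bit error detected (uncorrectable).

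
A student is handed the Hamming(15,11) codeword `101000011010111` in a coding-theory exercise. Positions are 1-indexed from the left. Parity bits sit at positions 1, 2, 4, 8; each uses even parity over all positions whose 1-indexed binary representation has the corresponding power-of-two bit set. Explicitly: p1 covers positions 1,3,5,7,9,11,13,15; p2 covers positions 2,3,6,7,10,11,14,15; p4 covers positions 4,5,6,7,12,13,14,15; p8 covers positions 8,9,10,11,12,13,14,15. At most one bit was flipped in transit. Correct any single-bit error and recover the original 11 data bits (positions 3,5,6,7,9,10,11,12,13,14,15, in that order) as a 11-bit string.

10001010111

s1: b1⊕b3⊕b5⊕b7⊕b9⊕b11⊕b13⊕b15 = 1⊕1⊕0⊕0⊕1⊕1⊕1⊕1 = 0
s2: b2⊕b3⊕b6⊕b7⊕b10⊕b11⊕b14⊕b15 = 0⊕1⊕0⊕0⊕0⊕1⊕1⊕1 = 0
s4: b4⊕b5⊕b6⊕b7⊕b12⊕b13⊕b14⊕b15 = 0⊕0⊕0⊕0⊕0⊕1⊕1⊕1 = 1
s8: b8⊕b9⊕b10⊕b11⊕b12⊕b13⊕b14⊕b15 = 1⊕1⊕0⊕1⊕0⊕1⊕1⊕1 = 0
Syndrome (s8...s1) = 0100 → position 4.
Flip bit 4: corrected codeword = 101100011010111
Data bits at positions 3,5,6,7,9,10,11,12,13,14,15: 10001010111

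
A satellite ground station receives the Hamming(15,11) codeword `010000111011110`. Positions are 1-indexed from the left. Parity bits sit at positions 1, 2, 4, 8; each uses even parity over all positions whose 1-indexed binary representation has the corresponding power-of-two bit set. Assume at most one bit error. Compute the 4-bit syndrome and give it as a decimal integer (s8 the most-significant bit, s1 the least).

s1: b1⊕b3⊕b5⊕b7⊕b9⊕b11⊕b13⊕b15 = 0⊕0⊕0⊕1⊕1⊕1⊕1⊕0 = 0
s2: b2⊕b3⊕b6⊕b7⊕b10⊕b11⊕b14⊕b15 = 1⊕0⊕0⊕1⊕0⊕1⊕1⊕0 = 0
s4: b4⊕b5⊕b6⊕b7⊕b12⊕b13⊕b14⊕b15 = 0⊕0⊕0⊕1⊕1⊕1⊕1⊕0 = 0
s8: b8⊕b9⊕b10⊕b11⊕b12⊕b13⊕b14⊕b15 = 1⊕1⊕0⊕1⊕1⊕1⊕1⊕0 = 0
Syndrome (s8...s1) = 0000 → position 0 (no error).

0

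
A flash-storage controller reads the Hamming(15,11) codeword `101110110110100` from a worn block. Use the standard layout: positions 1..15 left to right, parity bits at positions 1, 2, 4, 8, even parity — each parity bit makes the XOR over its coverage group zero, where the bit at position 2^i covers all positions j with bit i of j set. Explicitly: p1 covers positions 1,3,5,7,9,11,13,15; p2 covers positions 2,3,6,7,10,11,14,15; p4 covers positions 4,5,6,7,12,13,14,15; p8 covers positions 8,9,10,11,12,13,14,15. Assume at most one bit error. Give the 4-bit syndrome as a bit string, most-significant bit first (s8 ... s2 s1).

s1: b1⊕b3⊕b5⊕b7⊕b9⊕b11⊕b13⊕b15 = 1⊕1⊕1⊕1⊕0⊕1⊕1⊕0 = 0
s2: b2⊕b3⊕b6⊕b7⊕b10⊕b11⊕b14⊕b15 = 0⊕1⊕0⊕1⊕1⊕1⊕0⊕0 = 0
s4: b4⊕b5⊕b6⊕b7⊕b12⊕b13⊕b14⊕b15 = 1⊕1⊕0⊕1⊕0⊕1⊕0⊕0 = 0
s8: b8⊕b9⊕b10⊕b11⊕b12⊕b13⊕b14⊕b15 = 1⊕0⊕1⊕1⊕0⊕1⊕0⊕0 = 0
Syndrome (s8...s1) = 0000 → position 0 (no error).

0000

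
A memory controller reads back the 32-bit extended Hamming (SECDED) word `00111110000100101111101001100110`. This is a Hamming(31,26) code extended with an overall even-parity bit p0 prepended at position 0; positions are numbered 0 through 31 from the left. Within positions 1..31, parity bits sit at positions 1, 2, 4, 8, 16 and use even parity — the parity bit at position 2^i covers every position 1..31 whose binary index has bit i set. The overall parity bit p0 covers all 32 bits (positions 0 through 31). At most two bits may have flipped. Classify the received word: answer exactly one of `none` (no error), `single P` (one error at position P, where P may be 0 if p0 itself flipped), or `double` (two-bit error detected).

single 1

s1: b1⊕b3⊕b5⊕b7⊕b9⊕b11⊕b13⊕b15⊕b17⊕b19⊕b21⊕b23⊕b25⊕b27⊕b29⊕b31 = 0⊕1⊕1⊕0⊕0⊕1⊕0⊕0⊕1⊕1⊕0⊕0⊕1⊕0⊕1⊕0 = 1
s2: b2⊕b3⊕b6⊕b7⊕b10⊕b11⊕b14⊕b15⊕b18⊕b19⊕b22⊕b23⊕b26⊕b27⊕b30⊕b31 = 1⊕1⊕1⊕0⊕0⊕1⊕1⊕0⊕1⊕1⊕1⊕0⊕1⊕0⊕1⊕0 = 0
s4: b4⊕b5⊕b6⊕b7⊕b12⊕b13⊕b14⊕b15⊕b20⊕b21⊕b22⊕b23⊕b28⊕b29⊕b30⊕b31 = 1⊕1⊕1⊕0⊕0⊕0⊕1⊕0⊕1⊕0⊕1⊕0⊕0⊕1⊕1⊕0 = 0
s8: b8⊕b9⊕b10⊕b11⊕b12⊕b13⊕b14⊕b15⊕b24⊕b25⊕b26⊕b27⊕b28⊕b29⊕b30⊕b31 = 0⊕0⊕0⊕1⊕0⊕0⊕1⊕0⊕0⊕1⊕1⊕0⊕0⊕1⊕1⊕0 = 0
s16: b16⊕b17⊕b18⊕b19⊕b20⊕b21⊕b22⊕b23⊕b24⊕b25⊕b26⊕b27⊕b28⊕b29⊕b30⊕b31 = 1⊕1⊕1⊕1⊕1⊕0⊕1⊕0⊕0⊕1⊕1⊕0⊕0⊕1⊕1⊕0 = 0
Syndrome (s16...s1) = 00001 → position 1.
Overall parity (XOR of all 32 bits, including p0): 0⊕0⊕1⊕1⊕1⊕1⊕1⊕0⊕0⊕0⊕0⊕1⊕0⊕0⊕1⊕0⊕1⊕1⊕1⊕1⊕1⊕0⊕1⊕0⊕0⊕1⊕1⊕0⊕0⊕1⊕1⊕0 = 1
Overall=1, syndrome position=1 → single-bit error at position 1.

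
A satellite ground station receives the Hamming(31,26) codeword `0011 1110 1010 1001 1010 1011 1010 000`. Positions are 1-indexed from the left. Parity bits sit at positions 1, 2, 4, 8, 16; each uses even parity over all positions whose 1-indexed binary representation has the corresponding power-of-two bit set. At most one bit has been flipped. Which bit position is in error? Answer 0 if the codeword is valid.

s1: b1⊕b3⊕b5⊕b7⊕b9⊕b11⊕b13⊕b15⊕b17⊕b19⊕b21⊕b23⊕b25⊕b27⊕b29⊕b31 = 0⊕1⊕1⊕1⊕1⊕1⊕1⊕0⊕1⊕1⊕1⊕1⊕1⊕1⊕0⊕0 = 0
s2: b2⊕b3⊕b6⊕b7⊕b10⊕b11⊕b14⊕b15⊕b18⊕b19⊕b22⊕b23⊕b26⊕b27⊕b30⊕b31 = 0⊕1⊕1⊕1⊕0⊕1⊕0⊕0⊕0⊕1⊕0⊕1⊕0⊕1⊕0⊕0 = 1
s4: b4⊕b5⊕b6⊕b7⊕b12⊕b13⊕b14⊕b15⊕b20⊕b21⊕b22⊕b23⊕b28⊕b29⊕b30⊕b31 = 1⊕1⊕1⊕1⊕0⊕1⊕0⊕0⊕0⊕1⊕0⊕1⊕0⊕0⊕0⊕0 = 1
s8: b8⊕b9⊕b10⊕b11⊕b12⊕b13⊕b14⊕b15⊕b24⊕b25⊕b26⊕b27⊕b28⊕b29⊕b30⊕b31 = 0⊕1⊕0⊕1⊕0⊕1⊕0⊕0⊕1⊕1⊕0⊕1⊕0⊕0⊕0⊕0 = 0
s16: b16⊕b17⊕b18⊕b19⊕b20⊕b21⊕b22⊕b23⊕b24⊕b25⊕b26⊕b27⊕b28⊕b29⊕b30⊕b31 = 1⊕1⊕0⊕1⊕0⊕1⊕0⊕1⊕1⊕1⊕0⊕1⊕0⊕0⊕0⊕0 = 0
Syndrome (s16...s1) = 00110 → position 6.

6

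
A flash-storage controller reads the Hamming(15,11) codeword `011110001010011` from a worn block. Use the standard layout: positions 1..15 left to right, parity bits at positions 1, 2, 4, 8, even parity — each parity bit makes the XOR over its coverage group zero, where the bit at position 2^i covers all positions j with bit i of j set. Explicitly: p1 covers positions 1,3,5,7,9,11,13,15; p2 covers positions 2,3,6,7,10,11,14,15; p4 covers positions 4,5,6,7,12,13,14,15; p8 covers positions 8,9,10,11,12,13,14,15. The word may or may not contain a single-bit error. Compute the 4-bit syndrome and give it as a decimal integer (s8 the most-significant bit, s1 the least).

s1: b1⊕b3⊕b5⊕b7⊕b9⊕b11⊕b13⊕b15 = 0⊕1⊕1⊕0⊕1⊕1⊕0⊕1 = 1
s2: b2⊕b3⊕b6⊕b7⊕b10⊕b11⊕b14⊕b15 = 1⊕1⊕0⊕0⊕0⊕1⊕1⊕1 = 1
s4: b4⊕b5⊕b6⊕b7⊕b12⊕b13⊕b14⊕b15 = 1⊕1⊕0⊕0⊕0⊕0⊕1⊕1 = 0
s8: b8⊕b9⊕b10⊕b11⊕b12⊕b13⊕b14⊕b15 = 0⊕1⊕0⊕1⊕0⊕0⊕1⊕1 = 0
Syndrome (s8...s1) = 0011 → position 3.

3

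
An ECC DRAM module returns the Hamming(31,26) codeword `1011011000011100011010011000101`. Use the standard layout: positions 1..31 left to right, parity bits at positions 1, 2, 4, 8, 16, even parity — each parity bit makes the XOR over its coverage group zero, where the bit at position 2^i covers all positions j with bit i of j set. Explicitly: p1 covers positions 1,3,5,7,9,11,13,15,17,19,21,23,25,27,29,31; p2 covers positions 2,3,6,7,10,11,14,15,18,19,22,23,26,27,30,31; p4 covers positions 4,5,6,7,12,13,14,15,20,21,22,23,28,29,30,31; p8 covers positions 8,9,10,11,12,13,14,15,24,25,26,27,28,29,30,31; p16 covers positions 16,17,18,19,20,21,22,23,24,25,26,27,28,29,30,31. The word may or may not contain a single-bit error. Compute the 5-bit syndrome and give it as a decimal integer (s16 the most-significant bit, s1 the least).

s1: b1⊕b3⊕b5⊕b7⊕b9⊕b11⊕b13⊕b15⊕b17⊕b19⊕b21⊕b23⊕b25⊕b27⊕b29⊕b31 = 1⊕1⊕0⊕1⊕0⊕0⊕1⊕0⊕0⊕1⊕1⊕0⊕1⊕0⊕1⊕1 = 1
s2: b2⊕b3⊕b6⊕b7⊕b10⊕b11⊕b14⊕b15⊕b18⊕b19⊕b22⊕b23⊕b26⊕b27⊕b30⊕b31 = 0⊕1⊕1⊕1⊕0⊕0⊕1⊕0⊕1⊕1⊕0⊕0⊕0⊕0⊕0⊕1 = 1
s4: b4⊕b5⊕b6⊕b7⊕b12⊕b13⊕b14⊕b15⊕b20⊕b21⊕b22⊕b23⊕b28⊕b29⊕b30⊕b31 = 1⊕0⊕1⊕1⊕1⊕1⊕1⊕0⊕0⊕1⊕0⊕0⊕0⊕1⊕0⊕1 = 1
s8: b8⊕b9⊕b10⊕b11⊕b12⊕b13⊕b14⊕b15⊕b24⊕b25⊕b26⊕b27⊕b28⊕b29⊕b30⊕b31 = 0⊕0⊕0⊕0⊕1⊕1⊕1⊕0⊕1⊕1⊕0⊕0⊕0⊕1⊕0⊕1 = 1
s16: b16⊕b17⊕b18⊕b19⊕b20⊕b21⊕b22⊕b23⊕b24⊕b25⊕b26⊕b27⊕b28⊕b29⊕b30⊕b31 = 0⊕0⊕1⊕1⊕0⊕1⊕0⊕0⊕1⊕1⊕0⊕0⊕0⊕1⊕0⊕1 = 1
Syndrome (s16...s1) = 11111 → position 31.

31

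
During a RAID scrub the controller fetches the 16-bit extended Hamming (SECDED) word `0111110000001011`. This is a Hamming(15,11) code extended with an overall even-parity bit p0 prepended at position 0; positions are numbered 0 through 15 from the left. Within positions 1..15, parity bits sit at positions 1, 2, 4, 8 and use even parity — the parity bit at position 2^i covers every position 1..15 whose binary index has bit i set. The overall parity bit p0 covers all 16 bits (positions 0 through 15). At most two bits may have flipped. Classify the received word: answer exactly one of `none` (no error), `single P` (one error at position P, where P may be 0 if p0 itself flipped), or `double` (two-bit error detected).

s1: b1⊕b3⊕b5⊕b7⊕b9⊕b11⊕b13⊕b15 = 1⊕1⊕1⊕0⊕0⊕0⊕0⊕1 = 0
s2: b2⊕b3⊕b6⊕b7⊕b10⊕b11⊕b14⊕b15 = 1⊕1⊕0⊕0⊕0⊕0⊕1⊕1 = 0
s4: b4⊕b5⊕b6⊕b7⊕b12⊕b13⊕b14⊕b15 = 1⊕1⊕0⊕0⊕1⊕0⊕1⊕1 = 1
s8: b8⊕b9⊕b10⊕b11⊕b12⊕b13⊕b14⊕b15 = 0⊕0⊕0⊕0⊕1⊕0⊕1⊕1 = 1
Syndrome (s8...s1) = 1100 → position 12.
Overall parity (XOR of all 16 bits, including p0): 0⊕1⊕1⊕1⊕1⊕1⊕0⊕0⊕0⊕0⊕0⊕0⊕1⊕0⊕1⊕1 = 0
Overall=0, syndrome position=12 → double-bit error detected (uncorrectable).

double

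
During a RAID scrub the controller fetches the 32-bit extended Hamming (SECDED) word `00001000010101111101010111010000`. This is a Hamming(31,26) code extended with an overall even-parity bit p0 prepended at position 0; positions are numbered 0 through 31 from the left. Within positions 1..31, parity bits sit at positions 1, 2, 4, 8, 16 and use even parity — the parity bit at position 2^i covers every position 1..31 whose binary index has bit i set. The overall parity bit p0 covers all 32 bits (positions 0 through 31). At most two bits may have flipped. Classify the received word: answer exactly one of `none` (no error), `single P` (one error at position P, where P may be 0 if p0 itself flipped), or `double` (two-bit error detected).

s1: b1⊕b3⊕b5⊕b7⊕b9⊕b11⊕b13⊕b15⊕b17⊕b19⊕b21⊕b23⊕b25⊕b27⊕b29⊕b31 = 0⊕0⊕0⊕0⊕1⊕1⊕1⊕1⊕1⊕1⊕1⊕1⊕1⊕1⊕0⊕0 = 0
s2: b2⊕b3⊕b6⊕b7⊕b10⊕b11⊕b14⊕b15⊕b18⊕b19⊕b22⊕b23⊕b26⊕b27⊕b30⊕b31 = 0⊕0⊕0⊕0⊕0⊕1⊕1⊕1⊕0⊕1⊕0⊕1⊕0⊕1⊕0⊕0 = 0
s4: b4⊕b5⊕b6⊕b7⊕b12⊕b13⊕b14⊕b15⊕b20⊕b21⊕b22⊕b23⊕b28⊕b29⊕b30⊕b31 = 1⊕0⊕0⊕0⊕0⊕1⊕1⊕1⊕0⊕1⊕0⊕1⊕0⊕0⊕0⊕0 = 0
s8: b8⊕b9⊕b10⊕b11⊕b12⊕b13⊕b14⊕b15⊕b24⊕b25⊕b26⊕b27⊕b28⊕b29⊕b30⊕b31 = 0⊕1⊕0⊕1⊕0⊕1⊕1⊕1⊕1⊕1⊕0⊕1⊕0⊕0⊕0⊕0 = 0
s16: b16⊕b17⊕b18⊕b19⊕b20⊕b21⊕b22⊕b23⊕b24⊕b25⊕b26⊕b27⊕b28⊕b29⊕b30⊕b31 = 1⊕1⊕0⊕1⊕0⊕1⊕0⊕1⊕1⊕1⊕0⊕1⊕0⊕0⊕0⊕0 = 0
Syndrome (s16...s1) = 00000 → position 0 (no error).
Overall parity (XOR of all 32 bits, including p0): 0⊕0⊕0⊕0⊕1⊕0⊕0⊕0⊕0⊕1⊕0⊕1⊕0⊕1⊕1⊕1⊕1⊕1⊕0⊕1⊕0⊕1⊕0⊕1⊕1⊕1⊕0⊕1⊕0⊕0⊕0⊕0 = 0
Overall=0, syndrome position=0 → no error.

none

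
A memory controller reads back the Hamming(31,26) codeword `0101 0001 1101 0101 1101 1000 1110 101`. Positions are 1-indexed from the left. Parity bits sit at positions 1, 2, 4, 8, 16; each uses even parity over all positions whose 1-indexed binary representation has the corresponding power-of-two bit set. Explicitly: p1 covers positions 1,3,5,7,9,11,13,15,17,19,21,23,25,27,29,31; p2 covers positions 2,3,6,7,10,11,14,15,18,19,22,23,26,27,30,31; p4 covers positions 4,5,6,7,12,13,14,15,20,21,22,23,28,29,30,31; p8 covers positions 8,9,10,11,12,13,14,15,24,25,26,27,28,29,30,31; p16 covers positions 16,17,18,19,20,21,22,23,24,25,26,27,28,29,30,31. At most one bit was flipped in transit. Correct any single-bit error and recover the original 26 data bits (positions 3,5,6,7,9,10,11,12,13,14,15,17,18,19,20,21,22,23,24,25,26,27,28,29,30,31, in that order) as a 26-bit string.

s1: b1⊕b3⊕b5⊕b7⊕b9⊕b11⊕b13⊕b15⊕b17⊕b19⊕b21⊕b23⊕b25⊕b27⊕b29⊕b31 = 0⊕0⊕0⊕0⊕1⊕0⊕0⊕0⊕1⊕0⊕1⊕0⊕1⊕1⊕1⊕1 = 1
s2: b2⊕b3⊕b6⊕b7⊕b10⊕b11⊕b14⊕b15⊕b18⊕b19⊕b22⊕b23⊕b26⊕b27⊕b30⊕b31 = 1⊕0⊕0⊕0⊕1⊕0⊕1⊕0⊕1⊕0⊕0⊕0⊕1⊕1⊕0⊕1 = 1
s4: b4⊕b5⊕b6⊕b7⊕b12⊕b13⊕b14⊕b15⊕b20⊕b21⊕b22⊕b23⊕b28⊕b29⊕b30⊕b31 = 1⊕0⊕0⊕0⊕1⊕0⊕1⊕0⊕1⊕1⊕0⊕0⊕0⊕1⊕0⊕1 = 1
s8: b8⊕b9⊕b10⊕b11⊕b12⊕b13⊕b14⊕b15⊕b24⊕b25⊕b26⊕b27⊕b28⊕b29⊕b30⊕b31 = 1⊕1⊕1⊕0⊕1⊕0⊕1⊕0⊕0⊕1⊕1⊕1⊕0⊕1⊕0⊕1 = 0
s16: b16⊕b17⊕b18⊕b19⊕b20⊕b21⊕b22⊕b23⊕b24⊕b25⊕b26⊕b27⊕b28⊕b29⊕b30⊕b31 = 1⊕1⊕1⊕0⊕1⊕1⊕0⊕0⊕0⊕1⊕1⊕1⊕0⊕1⊕0⊕1 = 0
Syndrome (s16...s1) = 00111 → position 7.
Flip bit 7: corrected codeword = 0101001111010101110110001110101
Data bits at positions 3,5,6,7,9,10,11,12,13,14,15,17,18,19,20,21,22,23,24,25,26,27,28,29,30,31: 00011101010110110001110101

00011101010110110001110101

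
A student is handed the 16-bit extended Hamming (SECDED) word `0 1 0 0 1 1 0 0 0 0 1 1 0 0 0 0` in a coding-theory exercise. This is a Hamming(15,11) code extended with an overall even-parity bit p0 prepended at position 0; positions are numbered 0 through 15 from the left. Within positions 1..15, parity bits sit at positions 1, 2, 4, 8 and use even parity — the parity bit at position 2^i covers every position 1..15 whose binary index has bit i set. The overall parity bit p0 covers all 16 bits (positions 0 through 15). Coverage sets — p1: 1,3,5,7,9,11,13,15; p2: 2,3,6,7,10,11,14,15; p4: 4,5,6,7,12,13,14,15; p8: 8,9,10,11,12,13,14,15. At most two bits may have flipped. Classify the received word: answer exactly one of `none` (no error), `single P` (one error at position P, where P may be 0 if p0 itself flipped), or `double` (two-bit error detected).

s1: b1⊕b3⊕b5⊕b7⊕b9⊕b11⊕b13⊕b15 = 1⊕0⊕1⊕0⊕0⊕1⊕0⊕0 = 1
s2: b2⊕b3⊕b6⊕b7⊕b10⊕b11⊕b14⊕b15 = 0⊕0⊕0⊕0⊕1⊕1⊕0⊕0 = 0
s4: b4⊕b5⊕b6⊕b7⊕b12⊕b13⊕b14⊕b15 = 1⊕1⊕0⊕0⊕0⊕0⊕0⊕0 = 0
s8: b8⊕b9⊕b10⊕b11⊕b12⊕b13⊕b14⊕b15 = 0⊕0⊕1⊕1⊕0⊕0⊕0⊕0 = 0
Syndrome (s8...s1) = 0001 → position 1.
Overall parity (XOR of all 16 bits, including p0): 0⊕1⊕0⊕0⊕1⊕1⊕0⊕0⊕0⊕0⊕1⊕1⊕0⊕0⊕0⊕0 = 1
Overall=1, syndrome position=1 → single-bit error at position 1.

single 1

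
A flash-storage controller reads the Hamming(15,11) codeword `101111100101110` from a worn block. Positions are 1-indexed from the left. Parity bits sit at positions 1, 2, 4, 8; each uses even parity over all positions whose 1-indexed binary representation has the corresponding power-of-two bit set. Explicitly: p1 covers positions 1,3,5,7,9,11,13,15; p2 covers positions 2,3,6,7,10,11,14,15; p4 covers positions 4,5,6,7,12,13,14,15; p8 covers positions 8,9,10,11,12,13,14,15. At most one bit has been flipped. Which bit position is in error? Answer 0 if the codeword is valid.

s1: b1⊕b3⊕b5⊕b7⊕b9⊕b11⊕b13⊕b15 = 1⊕1⊕1⊕1⊕0⊕0⊕1⊕0 = 1
s2: b2⊕b3⊕b6⊕b7⊕b10⊕b11⊕b14⊕b15 = 0⊕1⊕1⊕1⊕1⊕0⊕1⊕0 = 1
s4: b4⊕b5⊕b6⊕b7⊕b12⊕b13⊕b14⊕b15 = 1⊕1⊕1⊕1⊕1⊕1⊕1⊕0 = 1
s8: b8⊕b9⊕b10⊕b11⊕b12⊕b13⊕b14⊕b15 = 0⊕0⊕1⊕0⊕1⊕1⊕1⊕0 = 0
Syndrome (s8...s1) = 0111 → position 7.

7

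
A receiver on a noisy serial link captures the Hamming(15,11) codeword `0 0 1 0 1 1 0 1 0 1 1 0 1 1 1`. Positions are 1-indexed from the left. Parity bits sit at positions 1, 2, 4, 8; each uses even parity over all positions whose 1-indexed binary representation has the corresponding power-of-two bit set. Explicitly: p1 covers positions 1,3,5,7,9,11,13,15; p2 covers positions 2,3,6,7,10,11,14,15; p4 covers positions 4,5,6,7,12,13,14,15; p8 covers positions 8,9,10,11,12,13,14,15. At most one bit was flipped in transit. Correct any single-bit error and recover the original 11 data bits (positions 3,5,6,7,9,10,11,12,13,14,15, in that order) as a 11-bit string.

10100110111

s1: b1⊕b3⊕b5⊕b7⊕b9⊕b11⊕b13⊕b15 = 0⊕1⊕1⊕0⊕0⊕1⊕1⊕1 = 1
s2: b2⊕b3⊕b6⊕b7⊕b10⊕b11⊕b14⊕b15 = 0⊕1⊕1⊕0⊕1⊕1⊕1⊕1 = 0
s4: b4⊕b5⊕b6⊕b7⊕b12⊕b13⊕b14⊕b15 = 0⊕1⊕1⊕0⊕0⊕1⊕1⊕1 = 1
s8: b8⊕b9⊕b10⊕b11⊕b12⊕b13⊕b14⊕b15 = 1⊕0⊕1⊕1⊕0⊕1⊕1⊕1 = 0
Syndrome (s8...s1) = 0101 → position 5.
Flip bit 5: corrected codeword = 001001010110111
Data bits at positions 3,5,6,7,9,10,11,12,13,14,15: 10100110111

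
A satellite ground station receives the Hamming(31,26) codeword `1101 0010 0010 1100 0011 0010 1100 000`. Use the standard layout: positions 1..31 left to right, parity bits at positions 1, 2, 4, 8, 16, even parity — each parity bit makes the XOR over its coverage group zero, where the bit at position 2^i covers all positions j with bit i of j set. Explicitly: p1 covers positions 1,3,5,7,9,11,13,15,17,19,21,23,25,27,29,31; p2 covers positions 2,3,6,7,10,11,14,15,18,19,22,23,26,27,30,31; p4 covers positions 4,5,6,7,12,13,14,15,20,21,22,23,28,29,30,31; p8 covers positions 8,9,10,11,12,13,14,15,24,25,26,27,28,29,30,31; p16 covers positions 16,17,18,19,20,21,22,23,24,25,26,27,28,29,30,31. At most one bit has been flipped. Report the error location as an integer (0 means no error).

27

s1: b1⊕b3⊕b5⊕b7⊕b9⊕b11⊕b13⊕b15⊕b17⊕b19⊕b21⊕b23⊕b25⊕b27⊕b29⊕b31 = 1⊕0⊕0⊕1⊕0⊕1⊕1⊕0⊕0⊕1⊕0⊕1⊕1⊕0⊕0⊕0 = 1
s2: b2⊕b3⊕b6⊕b7⊕b10⊕b11⊕b14⊕b15⊕b18⊕b19⊕b22⊕b23⊕b26⊕b27⊕b30⊕b31 = 1⊕0⊕0⊕1⊕0⊕1⊕1⊕0⊕0⊕1⊕0⊕1⊕1⊕0⊕0⊕0 = 1
s4: b4⊕b5⊕b6⊕b7⊕b12⊕b13⊕b14⊕b15⊕b20⊕b21⊕b22⊕b23⊕b28⊕b29⊕b30⊕b31 = 1⊕0⊕0⊕1⊕0⊕1⊕1⊕0⊕1⊕0⊕0⊕1⊕0⊕0⊕0⊕0 = 0
s8: b8⊕b9⊕b10⊕b11⊕b12⊕b13⊕b14⊕b15⊕b24⊕b25⊕b26⊕b27⊕b28⊕b29⊕b30⊕b31 = 0⊕0⊕0⊕1⊕0⊕1⊕1⊕0⊕0⊕1⊕1⊕0⊕0⊕0⊕0⊕0 = 1
s16: b16⊕b17⊕b18⊕b19⊕b20⊕b21⊕b22⊕b23⊕b24⊕b25⊕b26⊕b27⊕b28⊕b29⊕b30⊕b31 = 0⊕0⊕0⊕1⊕1⊕0⊕0⊕1⊕0⊕1⊕1⊕0⊕0⊕0⊕0⊕0 = 1
Syndrome (s16...s1) = 11011 → position 27.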